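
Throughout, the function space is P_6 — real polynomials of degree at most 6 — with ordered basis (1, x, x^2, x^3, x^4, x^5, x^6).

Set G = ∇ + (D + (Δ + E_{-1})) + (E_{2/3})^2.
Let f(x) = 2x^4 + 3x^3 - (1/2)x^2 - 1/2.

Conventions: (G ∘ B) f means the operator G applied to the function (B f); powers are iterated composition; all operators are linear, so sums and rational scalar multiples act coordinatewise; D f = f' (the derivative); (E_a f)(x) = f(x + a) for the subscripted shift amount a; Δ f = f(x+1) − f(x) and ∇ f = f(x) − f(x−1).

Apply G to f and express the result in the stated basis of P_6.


∇ f = 8x^3 - 3x^2 - 2x + 3/2
D f = 8x^3 + 9x^2 - x
Δ f = 8x^3 + 21x^2 + 16x + 9/2
E_{-1} f = 2x^4 - 5x^3 + (5/2)x^2 + 2x - 2
(Δ + E_{-1}) f = 2x^4 + 3x^3 + (47/2)x^2 + 18x + 5/2
(D + (Δ + E_{-1})) f = 2x^4 + 11x^3 + (65/2)x^2 + 17x + 5/2
E_{2/3} f = 2x^4 + (25/3)x^3 + (65/6)x^2 + (154/27)x + 91/162
E_{2/3} E_{2/3} f = 2x^4 + (41/3)x^3 + (197/6)x^2 + (908/27)x + 1951/162
(∇ + (D + (Δ + E_{-1})) + (E_{2/3})^2) f = 4x^4 + (98/3)x^3 + (187/3)x^2 + (1313/27)x + 2599/162

g(x) = 4x^4 + (98/3)x^3 + (187/3)x^2 + (1313/27)x + 2599/162


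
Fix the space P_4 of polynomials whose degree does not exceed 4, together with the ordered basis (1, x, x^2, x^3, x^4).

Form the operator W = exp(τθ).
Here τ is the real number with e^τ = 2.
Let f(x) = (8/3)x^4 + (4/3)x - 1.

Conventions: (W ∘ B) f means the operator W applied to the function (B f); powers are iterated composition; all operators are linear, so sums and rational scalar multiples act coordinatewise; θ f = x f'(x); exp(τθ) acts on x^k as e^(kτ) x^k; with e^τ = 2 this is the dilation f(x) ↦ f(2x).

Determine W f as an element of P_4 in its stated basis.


the result is g(x) = (128/3)x^4 + (8/3)x - 1

exp(τθ) x^k = e^(kτ) x^k; with e^τ = 2 this sends x^k to 2^k x^k
x ↦ 2 x
x^4 ↦ 16 x^4
applying this coordinatewise to f: exp(τθ) f = (128/3)x^4 + (8/3)x - 1


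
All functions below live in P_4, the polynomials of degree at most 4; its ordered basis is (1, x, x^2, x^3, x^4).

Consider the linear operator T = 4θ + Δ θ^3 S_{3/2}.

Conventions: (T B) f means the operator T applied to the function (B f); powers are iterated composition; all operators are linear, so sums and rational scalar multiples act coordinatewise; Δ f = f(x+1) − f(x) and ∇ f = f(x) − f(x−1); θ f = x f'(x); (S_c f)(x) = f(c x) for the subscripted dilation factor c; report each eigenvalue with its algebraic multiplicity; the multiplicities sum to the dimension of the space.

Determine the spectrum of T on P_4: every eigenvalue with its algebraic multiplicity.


image of 1: 0
image of x: 4x + 3/2
image of x^2: 8x^2 + 36x + 18
image of x^3: 12x^3 + (2187/8)x^2 + (2187/8)x + 729/8
image of x^4: 16x^4 + 1296x^3 + 1944x^2 + 1296x + 324
the matrix is upper triangular; its diagonal is (0, 4, 8, 12, 16)
for a triangular matrix the eigenvalues are the diagonal entries, with algebraic multiplicity their repetition count

λ = 0 (multiplicity 1), λ = 4 (multiplicity 1), λ = 8 (multiplicity 1), λ = 12 (multiplicity 1), λ = 16 (multiplicity 1)


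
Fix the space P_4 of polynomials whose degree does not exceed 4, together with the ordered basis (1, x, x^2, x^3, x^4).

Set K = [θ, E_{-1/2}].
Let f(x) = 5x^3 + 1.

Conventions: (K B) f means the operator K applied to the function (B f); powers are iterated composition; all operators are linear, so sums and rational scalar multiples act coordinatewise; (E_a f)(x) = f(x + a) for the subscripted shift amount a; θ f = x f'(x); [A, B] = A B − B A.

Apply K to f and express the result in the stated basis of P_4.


E_{-1/2} f = 5x^3 - (15/2)x^2 + (15/4)x + 3/8
θ E_{-1/2} f = 15x^3 - 15x^2 + (15/4)x
θ f = 15x^3
E_{-1/2} θ f = 15x^3 - (45/2)x^2 + (45/4)x - 15/8
[θ, E_{-1/2}] f = (15/2)x^2 - (15/2)x + 15/8

g(x) = (15/2)x^2 - (15/2)x + 15/8


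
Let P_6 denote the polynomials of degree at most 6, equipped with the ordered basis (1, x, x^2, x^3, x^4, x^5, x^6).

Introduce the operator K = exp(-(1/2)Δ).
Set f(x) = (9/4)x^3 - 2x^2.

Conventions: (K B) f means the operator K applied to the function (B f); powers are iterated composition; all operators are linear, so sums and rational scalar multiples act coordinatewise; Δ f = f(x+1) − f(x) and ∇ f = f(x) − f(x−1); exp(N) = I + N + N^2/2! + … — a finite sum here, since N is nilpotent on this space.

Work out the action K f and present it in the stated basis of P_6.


order-1 term: -(27/8)x^2 - (11/8)x - 1/8
order-2 term: (27/16)x + 19/16
order-3 term: -9/32
the series for exp(-(1/2)Δ) f terminates at order 3
exp(-(1/2)Δ) f = (9/4)x^3 - (43/8)x^2 + (5/16)x + 25/32

the image equals g(x) = (9/4)x^3 - (43/8)x^2 + (5/16)x + 25/32


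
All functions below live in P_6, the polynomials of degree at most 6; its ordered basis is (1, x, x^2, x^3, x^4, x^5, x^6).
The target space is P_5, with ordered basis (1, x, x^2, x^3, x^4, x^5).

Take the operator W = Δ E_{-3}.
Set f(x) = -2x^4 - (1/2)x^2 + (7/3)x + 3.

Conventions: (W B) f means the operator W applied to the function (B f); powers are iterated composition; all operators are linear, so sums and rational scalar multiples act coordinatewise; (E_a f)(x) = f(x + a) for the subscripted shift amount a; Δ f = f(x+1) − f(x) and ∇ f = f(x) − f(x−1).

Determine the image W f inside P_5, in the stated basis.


the result is g(x) = -8x^3 + 60x^2 - 153x + 809/6

E_{-3} f = -2x^4 + 24x^3 - (217/2)x^2 + (664/3)x - 341/2
Δ E_{-3} f = -8x^3 + 60x^2 - 153x + 809/6


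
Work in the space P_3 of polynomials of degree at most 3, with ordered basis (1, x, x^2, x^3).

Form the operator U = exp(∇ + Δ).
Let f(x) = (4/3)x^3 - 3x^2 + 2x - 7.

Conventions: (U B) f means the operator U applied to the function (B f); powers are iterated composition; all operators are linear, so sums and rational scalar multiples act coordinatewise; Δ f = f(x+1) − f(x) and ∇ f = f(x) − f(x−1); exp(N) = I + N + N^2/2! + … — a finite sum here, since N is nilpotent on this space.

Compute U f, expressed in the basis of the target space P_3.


the image equals g(x) = (4/3)x^3 + 5x^2 + 6x - 5/3

order-1 term: 8x^2 - 12x + 20/3
order-2 term: 16x - 12
order-3 term: 32/3
the series for exp(∇ + Δ) f terminates at order 3
exp(∇ + Δ) f = (4/3)x^3 + 5x^2 + 6x - 5/3


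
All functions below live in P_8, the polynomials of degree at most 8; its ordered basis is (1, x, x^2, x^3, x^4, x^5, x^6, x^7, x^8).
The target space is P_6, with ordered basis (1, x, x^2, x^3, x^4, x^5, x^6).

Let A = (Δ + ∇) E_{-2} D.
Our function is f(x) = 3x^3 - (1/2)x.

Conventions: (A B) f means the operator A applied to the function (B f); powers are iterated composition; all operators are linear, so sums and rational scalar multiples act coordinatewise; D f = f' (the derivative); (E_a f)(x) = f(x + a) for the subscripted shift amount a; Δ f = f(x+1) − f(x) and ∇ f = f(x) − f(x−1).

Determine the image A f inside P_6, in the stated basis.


D f = 9x^2 - 1/2
E_{-2} D f = 9x^2 - 36x + 71/2
Δ E_{-2} D f = 18x - 27
∇ E_{-2} D f = 18x - 45
(Δ + ∇) E_{-2} D f = 36x - 72

g(x) = 36x - 72


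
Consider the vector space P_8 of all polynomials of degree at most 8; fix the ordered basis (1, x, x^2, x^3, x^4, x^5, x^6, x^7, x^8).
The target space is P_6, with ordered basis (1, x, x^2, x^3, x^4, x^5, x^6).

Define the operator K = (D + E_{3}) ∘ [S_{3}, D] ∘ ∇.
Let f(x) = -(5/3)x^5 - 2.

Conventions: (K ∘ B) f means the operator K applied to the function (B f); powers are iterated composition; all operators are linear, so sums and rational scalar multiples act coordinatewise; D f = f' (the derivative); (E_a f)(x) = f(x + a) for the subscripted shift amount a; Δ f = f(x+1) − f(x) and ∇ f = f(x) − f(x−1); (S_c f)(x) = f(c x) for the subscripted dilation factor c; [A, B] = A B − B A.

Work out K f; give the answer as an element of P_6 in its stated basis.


g(x) = 1800x^3 + 20700x^2 + 41600x + 123850/3

∇ f = -(25/3)x^4 + (50/3)x^3 - (50/3)x^2 + (25/3)x - 5/3
D ∇ f = -(100/3)x^3 + 50x^2 - (100/3)x + 25/3
S_{3} D ∇ f = -900x^3 + 450x^2 - 100x + 25/3
S_{3} ∇ f = -675x^4 + 450x^3 - 150x^2 + 25x - 5/3
D S_{3} ∇ f = -2700x^3 + 1350x^2 - 300x + 25
[S_{3}, D] ∇ f = 1800x^3 - 900x^2 + 200x - 50/3
D [S_{3}, D] ∇ f = 5400x^2 - 1800x + 200
E_{3} [S_{3}, D] ∇ f = 1800x^3 + 15300x^2 + 43400x + 123250/3
(D + E_{3}) [S_{3}, D] ∇ f = 1800x^3 + 20700x^2 + 41600x + 123850/3


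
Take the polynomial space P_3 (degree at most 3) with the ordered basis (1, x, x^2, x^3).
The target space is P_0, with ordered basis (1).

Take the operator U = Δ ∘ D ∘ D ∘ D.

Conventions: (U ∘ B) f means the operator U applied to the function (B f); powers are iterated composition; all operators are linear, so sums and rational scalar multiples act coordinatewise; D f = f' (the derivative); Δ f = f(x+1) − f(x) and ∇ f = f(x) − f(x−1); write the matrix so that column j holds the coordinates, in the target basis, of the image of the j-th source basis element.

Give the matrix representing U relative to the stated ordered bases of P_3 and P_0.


the matrix is [[0, 0, 0, 0]] (rows listed top to bottom)

image of 1: 0
image of x: 0
image of x^2: 0
image of x^3: 0
each image's coordinates form column j of the matrix


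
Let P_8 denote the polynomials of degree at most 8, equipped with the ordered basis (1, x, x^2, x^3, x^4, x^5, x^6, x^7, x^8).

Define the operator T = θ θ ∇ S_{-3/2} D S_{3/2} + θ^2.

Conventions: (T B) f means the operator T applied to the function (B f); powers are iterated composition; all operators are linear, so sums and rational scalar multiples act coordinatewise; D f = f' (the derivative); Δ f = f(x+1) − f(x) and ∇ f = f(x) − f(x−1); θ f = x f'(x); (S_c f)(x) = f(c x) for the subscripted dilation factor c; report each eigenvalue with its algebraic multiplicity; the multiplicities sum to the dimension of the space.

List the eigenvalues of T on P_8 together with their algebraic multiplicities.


image of 1: 0
image of x: x
image of x^2: 4x^2
image of x^3: 9x^3 + (729/16)x
image of x^4: 16x^4 - (6561/8)x^2 + (6561/32)x
image of x^5: 25x^5 + (885735/128)x^3 - (295245/64)x^2 + (98415/128)x
image of x^6: 36x^6 - (2657205/64)x^4 + (23914845/512)x^3 - (2657205/128)x^2 + (2657205/1024)x
image of x^7: 49x^7 + (837019575/4096)x^5 - (167403915/512)x^4 + (502211745/2048)x^3 - (167403915/2048)x^2 + (33480783/4096)x
image of x^8: 64x^8 - (903981141/1024)x^6 + (7533176175/4096)x^5 - (502211745/256)x^4 + (4519905705/4096)x^3 - (301327047/1024)x^2 + (100442349/4096)x
the matrix is upper triangular; its diagonal is (0, 1, 4, 9, 16, 25, 36, 49, 64)
for a triangular matrix the eigenvalues are the diagonal entries, with algebraic multiplicity their repetition count

λ = 0 (multiplicity 1), λ = 1 (multiplicity 1), λ = 4 (multiplicity 1), λ = 9 (multiplicity 1), λ = 16 (multiplicity 1), λ = 25 (multiplicity 1), λ = 36 (multiplicity 1), λ = 49 (multiplicity 1), λ = 64 (multiplicity 1)


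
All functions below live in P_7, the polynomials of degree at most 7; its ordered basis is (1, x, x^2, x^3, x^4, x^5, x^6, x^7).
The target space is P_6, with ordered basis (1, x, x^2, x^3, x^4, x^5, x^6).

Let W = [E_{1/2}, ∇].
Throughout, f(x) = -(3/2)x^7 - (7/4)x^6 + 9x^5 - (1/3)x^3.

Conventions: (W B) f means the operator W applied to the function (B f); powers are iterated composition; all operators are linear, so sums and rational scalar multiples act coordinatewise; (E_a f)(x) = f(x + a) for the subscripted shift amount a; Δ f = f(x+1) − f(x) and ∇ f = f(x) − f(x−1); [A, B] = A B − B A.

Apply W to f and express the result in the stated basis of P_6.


∇ f = -(21/2)x^6 + 21x^5 + (75/4)x^4 - (145/2)x^3 + (335/4)x^2 - 44x + 107/12
E_{1/2} ∇ f = -(21/2)x^6 - (21/2)x^5 + (255/8)x^4 - (35/4)x^3 + (625/32)x^2 - (21/32)x + 175/384
E_{1/2} f = -(3/2)x^7 - 7x^6 - (33/8)x^5 + (75/8)x^4 + (1393/96)x^3 + (65/8)x^2 + (265/128)x + 77/384
∇ E_{1/2} f = -(21/2)x^6 - (21/2)x^5 + (255/8)x^4 - (35/4)x^3 + (625/32)x^2 - (21/32)x + 175/384
[E_{1/2}, ∇] f = 0

the result is g(x) = 0


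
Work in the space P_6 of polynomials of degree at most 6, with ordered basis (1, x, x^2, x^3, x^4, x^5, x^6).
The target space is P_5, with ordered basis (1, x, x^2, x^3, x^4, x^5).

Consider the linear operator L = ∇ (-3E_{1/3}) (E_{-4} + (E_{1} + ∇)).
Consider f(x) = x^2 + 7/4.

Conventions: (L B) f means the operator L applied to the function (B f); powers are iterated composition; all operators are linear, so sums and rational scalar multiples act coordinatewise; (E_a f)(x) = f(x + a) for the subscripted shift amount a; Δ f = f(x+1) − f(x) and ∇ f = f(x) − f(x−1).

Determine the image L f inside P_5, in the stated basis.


the image equals g(x) = -12x + 14

E_{-4} f = x^2 - 8x + 71/4
E_{1} f = x^2 + 2x + 11/4
∇ f = 2x - 1
(E_{1} + ∇) f = x^2 + 4x + 7/4
(E_{-4} + (E_{1} + ∇)) f = 2x^2 - 4x + 39/2
E_{1/3} (E_{-4} + (E_{1} + ∇)) f = 2x^2 - (8/3)x + 331/18
(-3E_{1/3}) (E_{-4} + (E_{1} + ∇)) f = -6x^2 + 8x - 331/6
∇ (-3E_{1/3}) (E_{-4} + (E_{1} + ∇)) f = -12x + 14


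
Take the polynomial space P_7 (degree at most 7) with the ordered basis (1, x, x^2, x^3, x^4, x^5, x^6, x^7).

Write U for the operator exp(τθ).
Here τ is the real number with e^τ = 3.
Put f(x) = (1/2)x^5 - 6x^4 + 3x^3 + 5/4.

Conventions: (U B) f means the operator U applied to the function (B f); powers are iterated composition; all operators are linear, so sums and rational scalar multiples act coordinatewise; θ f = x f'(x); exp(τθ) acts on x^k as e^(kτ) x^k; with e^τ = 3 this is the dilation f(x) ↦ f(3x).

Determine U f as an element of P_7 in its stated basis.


g(x) = (243/2)x^5 - 486x^4 + 81x^3 + 5/4

exp(τθ) x^k = e^(kτ) x^k; with e^τ = 3 this sends x^k to 3^k x^k
x^3 ↦ 27 x^3
x^4 ↦ 81 x^4
x^5 ↦ 243 x^5
applying this coordinatewise to f: exp(τθ) f = (243/2)x^5 - 486x^4 + 81x^3 + 5/4


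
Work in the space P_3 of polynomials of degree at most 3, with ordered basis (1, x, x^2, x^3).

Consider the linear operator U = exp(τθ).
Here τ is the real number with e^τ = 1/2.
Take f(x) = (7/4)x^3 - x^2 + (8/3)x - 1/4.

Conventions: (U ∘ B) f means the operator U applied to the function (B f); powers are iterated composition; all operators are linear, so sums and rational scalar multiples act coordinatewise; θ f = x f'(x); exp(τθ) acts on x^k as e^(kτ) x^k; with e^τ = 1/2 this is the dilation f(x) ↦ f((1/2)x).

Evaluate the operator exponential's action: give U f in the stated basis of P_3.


exp(τθ) x^k = e^(kτ) x^k; with e^τ = 1/2 this sends x^k to (1/2)^k x^k
x ↦ 1/2 x
x^2 ↦ 1/4 x^2
x^3 ↦ 1/8 x^3
applying this coordinatewise to f: exp(τθ) f = (7/32)x^3 - (1/4)x^2 + (4/3)x - 1/4

the result is g(x) = (7/32)x^3 - (1/4)x^2 + (4/3)x - 1/4


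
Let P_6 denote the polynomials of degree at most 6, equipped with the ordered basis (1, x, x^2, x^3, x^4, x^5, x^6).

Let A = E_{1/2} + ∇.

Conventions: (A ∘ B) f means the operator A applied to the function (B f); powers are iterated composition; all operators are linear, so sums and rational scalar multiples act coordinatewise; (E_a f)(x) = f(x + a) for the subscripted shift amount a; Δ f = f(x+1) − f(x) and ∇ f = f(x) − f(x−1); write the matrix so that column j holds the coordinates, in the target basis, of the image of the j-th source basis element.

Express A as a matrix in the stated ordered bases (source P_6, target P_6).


image of 1: 1
image of x: x + 3/2
image of x^2: x^2 + 3x - 3/4
image of x^3: x^3 + (9/2)x^2 - (9/4)x + 9/8
image of x^4: x^4 + 6x^3 - (9/2)x^2 + (9/2)x - 15/16
image of x^5: x^5 + (15/2)x^4 - (15/2)x^3 + (45/4)x^2 - (75/16)x + 33/32
image of x^6: x^6 + 9x^5 - (45/4)x^4 + (45/2)x^3 - (225/16)x^2 + (99/16)x - 63/64
each image's coordinates form column j of the matrix

the matrix is [[1, 3/2, -3/4, 9/8, -15/16, 33/32, -63/64]; [0, 1, 3, -9/4, 9/2, -75/16, 99/16]; [0, 0, 1, 9/2, -9/2, 45/4, -225/16]; [0, 0, 0, 1, 6, -15/2, 45/2]; [0, 0, 0, 0, 1, 15/2, -45/4]; [0, 0, 0, 0, 0, 1, 9]; [0, 0, 0, 0, 0, 0, 1]] (rows listed top to bottom)


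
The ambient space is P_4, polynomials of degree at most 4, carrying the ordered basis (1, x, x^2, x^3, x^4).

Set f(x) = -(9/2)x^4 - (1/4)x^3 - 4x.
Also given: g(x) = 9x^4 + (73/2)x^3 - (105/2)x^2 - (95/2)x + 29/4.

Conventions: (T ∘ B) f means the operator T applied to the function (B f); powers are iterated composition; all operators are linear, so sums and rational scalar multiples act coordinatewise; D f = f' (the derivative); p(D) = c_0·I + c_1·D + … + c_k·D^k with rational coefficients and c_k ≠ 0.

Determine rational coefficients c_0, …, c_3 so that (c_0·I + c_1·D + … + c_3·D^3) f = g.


p(D) = -2·I − 2·D + D^2 + (1/2)·D^3, i.e. c_0 = -2, c_1 = -2, c_2 = 1, c_3 = 1/2

D^0 f = -(9/2)x^4 - (1/4)x^3 - 4x
D^1 f = -18x^3 - (3/4)x^2 - 4
D^2 f = -54x^2 - (3/2)x
D^3 f = -108x - 3/2
matching coefficients of g against c_0 f + c_1 Df + … from the top degree down determines the c_i
solution: c_0 = -2, c_1 = -2, c_2 = 1, c_3 = 1/2


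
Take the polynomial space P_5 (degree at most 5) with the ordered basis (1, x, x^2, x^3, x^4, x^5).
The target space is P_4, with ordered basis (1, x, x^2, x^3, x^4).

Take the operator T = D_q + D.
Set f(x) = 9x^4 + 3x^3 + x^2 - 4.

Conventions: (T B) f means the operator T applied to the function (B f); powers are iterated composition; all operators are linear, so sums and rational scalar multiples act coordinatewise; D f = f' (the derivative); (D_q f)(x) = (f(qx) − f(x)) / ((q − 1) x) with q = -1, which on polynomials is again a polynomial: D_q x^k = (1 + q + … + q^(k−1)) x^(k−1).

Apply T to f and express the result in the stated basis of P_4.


D_q f = 3x^2
D f = 36x^3 + 9x^2 + 2x
(D_q + D) f = 36x^3 + 12x^2 + 2x

the image equals g(x) = 36x^3 + 12x^2 + 2x


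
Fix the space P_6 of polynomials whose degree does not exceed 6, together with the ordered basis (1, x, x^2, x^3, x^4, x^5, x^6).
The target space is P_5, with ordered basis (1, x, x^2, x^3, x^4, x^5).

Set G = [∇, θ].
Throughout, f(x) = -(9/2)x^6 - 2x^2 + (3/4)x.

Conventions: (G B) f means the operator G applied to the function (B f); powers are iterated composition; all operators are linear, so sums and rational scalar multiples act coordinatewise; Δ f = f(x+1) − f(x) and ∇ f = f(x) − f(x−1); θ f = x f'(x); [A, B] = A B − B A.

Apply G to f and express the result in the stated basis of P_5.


the image equals g(x) = -27x^5 + 135x^4 - 270x^3 + 270x^2 - 139x + 127/4

θ f = -27x^6 - 4x^2 + (3/4)x
∇ θ f = -162x^5 + 405x^4 - 540x^3 + 405x^2 - 170x + 127/4
∇ f = -27x^5 + (135/2)x^4 - 90x^3 + (135/2)x^2 - 31x + 29/4
θ ∇ f = -135x^5 + 270x^4 - 270x^3 + 135x^2 - 31x
[∇, θ] f = -27x^5 + 135x^4 - 270x^3 + 270x^2 - 139x + 127/4


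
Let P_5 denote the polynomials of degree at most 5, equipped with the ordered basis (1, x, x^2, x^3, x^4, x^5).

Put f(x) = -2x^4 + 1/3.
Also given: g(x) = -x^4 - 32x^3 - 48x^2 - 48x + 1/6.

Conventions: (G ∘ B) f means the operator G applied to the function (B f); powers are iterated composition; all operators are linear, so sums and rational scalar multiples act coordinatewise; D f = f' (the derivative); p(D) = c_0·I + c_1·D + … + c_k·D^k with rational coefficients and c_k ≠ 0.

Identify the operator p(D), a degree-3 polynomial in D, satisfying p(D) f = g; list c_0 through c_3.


D^0 f = -2x^4 + 1/3
D^1 f = -8x^3
D^2 f = -24x^2
D^3 f = -48x
matching coefficients of g against c_0 f + c_1 Df + … from the top degree down determines the c_i
solution: c_0 = 1/2, c_1 = 4, c_2 = 2, c_3 = 1

c_0 = 1/2, c_1 = 4, c_2 = 2, c_3 = 1


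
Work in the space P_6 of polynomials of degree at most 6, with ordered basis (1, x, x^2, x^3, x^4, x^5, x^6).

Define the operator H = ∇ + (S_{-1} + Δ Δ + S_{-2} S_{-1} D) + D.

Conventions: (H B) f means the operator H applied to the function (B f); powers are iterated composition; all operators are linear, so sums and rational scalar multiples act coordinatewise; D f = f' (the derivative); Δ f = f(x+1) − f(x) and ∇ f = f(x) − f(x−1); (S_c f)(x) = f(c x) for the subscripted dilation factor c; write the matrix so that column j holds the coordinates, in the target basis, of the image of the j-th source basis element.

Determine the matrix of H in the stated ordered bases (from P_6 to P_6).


image of 1: 1
image of x: -x + 3
image of x^2: x^2 + 8x + 1
image of x^3: -x^3 + 18x^2 + 3x + 7
image of x^4: x^4 + 40x^3 + 6x^2 + 28x + 13
image of x^5: -x^5 + 90x^4 + 10x^3 + 70x^2 + 65x + 31
image of x^6: x^6 + 204x^5 + 15x^4 + 140x^3 + 195x^2 + 186x + 61
each image's coordinates form column j of the matrix

the matrix is [[1, 3, 1, 7, 13, 31, 61]; [0, -1, 8, 3, 28, 65, 186]; [0, 0, 1, 18, 6, 70, 195]; [0, 0, 0, -1, 40, 10, 140]; [0, 0, 0, 0, 1, 90, 15]; [0, 0, 0, 0, 0, -1, 204]; [0, 0, 0, 0, 0, 0, 1]] (rows listed top to bottom)


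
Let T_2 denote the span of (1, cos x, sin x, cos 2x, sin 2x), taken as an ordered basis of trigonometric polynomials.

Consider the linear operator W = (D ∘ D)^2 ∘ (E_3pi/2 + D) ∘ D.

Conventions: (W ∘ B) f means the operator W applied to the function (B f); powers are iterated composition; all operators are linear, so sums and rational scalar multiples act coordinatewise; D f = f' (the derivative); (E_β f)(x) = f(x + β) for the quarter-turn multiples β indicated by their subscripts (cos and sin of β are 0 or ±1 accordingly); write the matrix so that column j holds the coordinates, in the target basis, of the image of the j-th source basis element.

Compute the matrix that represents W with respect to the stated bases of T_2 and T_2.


the matrix is [[0, 0, 0, 0, 0]; [0, 0, 0, 0, 0]; [0, 0, 0, 0, 0]; [0, 0, 0, -64, -32]; [0, 0, 0, 32, -64]] (rows listed top to bottom)

image of 1: 0
image of cos x: 0
image of sin x: 0
image of cos 2x: -64cos 2x + 32sin 2x
image of sin 2x: -32cos 2x - 64sin 2x
each image's coordinates form column j of the matrix


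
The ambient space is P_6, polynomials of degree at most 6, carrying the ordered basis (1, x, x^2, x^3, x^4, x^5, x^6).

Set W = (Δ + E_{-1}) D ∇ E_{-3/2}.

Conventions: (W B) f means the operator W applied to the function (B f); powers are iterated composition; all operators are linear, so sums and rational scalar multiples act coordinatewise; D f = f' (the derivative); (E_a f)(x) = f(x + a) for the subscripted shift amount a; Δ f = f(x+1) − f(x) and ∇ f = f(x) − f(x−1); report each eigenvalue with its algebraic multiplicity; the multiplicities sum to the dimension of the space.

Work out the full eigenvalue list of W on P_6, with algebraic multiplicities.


λ = 0 (multiplicity 7)

image of 1: 0
image of x: 0
image of x^2: 2
image of x^3: 6x - 12
image of x^4: 12x^2 - 48x + 73
image of x^5: 20x^3 - 120x^2 + 365x - 410
image of x^6: 30x^4 - 240x^3 + 1095x^2 - 2460x + 16563/8
the matrix is upper triangular; its diagonal is (0, 0, 0, 0, 0, 0, 0)
for a triangular matrix the eigenvalues are the diagonal entries, with algebraic multiplicity their repetition count


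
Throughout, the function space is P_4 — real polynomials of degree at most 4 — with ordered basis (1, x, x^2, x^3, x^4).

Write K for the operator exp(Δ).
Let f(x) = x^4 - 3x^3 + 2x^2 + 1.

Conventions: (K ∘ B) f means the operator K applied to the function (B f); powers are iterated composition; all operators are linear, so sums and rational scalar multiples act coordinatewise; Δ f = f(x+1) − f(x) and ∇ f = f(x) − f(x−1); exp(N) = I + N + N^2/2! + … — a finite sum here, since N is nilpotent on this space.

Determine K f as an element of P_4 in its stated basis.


the image equals g(x) = x^4 + x^3 + 5x^2 + 6x + 5

order-1 term: 4x^3 - 3x^2 - x
order-2 term: 6x^2 + 3x
order-3 term: 4x + 3
order-4 term: 1
the series for exp(Δ) f terminates at order 4
exp(Δ) f = x^4 + x^3 + 5x^2 + 6x + 5


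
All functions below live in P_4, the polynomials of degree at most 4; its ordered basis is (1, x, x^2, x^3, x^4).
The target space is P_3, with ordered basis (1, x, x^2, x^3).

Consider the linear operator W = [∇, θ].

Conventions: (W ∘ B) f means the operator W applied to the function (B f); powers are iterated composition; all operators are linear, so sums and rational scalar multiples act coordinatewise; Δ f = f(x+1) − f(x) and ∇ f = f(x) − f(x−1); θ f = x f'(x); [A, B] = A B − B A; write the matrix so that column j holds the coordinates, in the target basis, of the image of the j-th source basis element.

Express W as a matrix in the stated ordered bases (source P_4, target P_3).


image of 1: 0
image of x: 1
image of x^2: 2x - 2
image of x^3: 3x^2 - 6x + 3
image of x^4: 4x^3 - 12x^2 + 12x - 4
each image's coordinates form column j of the matrix

the matrix is [[0, 1, -2, 3, -4]; [0, 0, 2, -6, 12]; [0, 0, 0, 3, -12]; [0, 0, 0, 0, 4]] (rows listed top to bottom)


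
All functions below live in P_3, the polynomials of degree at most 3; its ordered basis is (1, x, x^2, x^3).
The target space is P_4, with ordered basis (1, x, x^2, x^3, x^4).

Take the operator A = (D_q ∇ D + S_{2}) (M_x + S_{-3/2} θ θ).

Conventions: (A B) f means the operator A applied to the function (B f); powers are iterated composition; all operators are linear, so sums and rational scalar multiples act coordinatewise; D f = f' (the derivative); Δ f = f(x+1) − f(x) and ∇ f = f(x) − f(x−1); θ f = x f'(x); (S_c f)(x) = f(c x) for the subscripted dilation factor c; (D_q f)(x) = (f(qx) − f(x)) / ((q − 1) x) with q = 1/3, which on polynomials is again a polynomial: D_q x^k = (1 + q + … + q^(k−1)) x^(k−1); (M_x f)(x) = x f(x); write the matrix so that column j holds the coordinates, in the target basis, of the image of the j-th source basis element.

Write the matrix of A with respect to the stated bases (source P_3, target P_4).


the matrix is [[0, 0, 6, -777/4]; [2, -3, 0, 16]; [0, 4, 36, 0]; [0, 0, 8, -243]; [0, 0, 0, 16]] (rows listed top to bottom)

image of 1: 2x
image of x: 4x^2 - 3x
image of x^2: 8x^3 + 36x^2 + 6
image of x^3: 16x^4 - 243x^3 + 16x - 777/4
each image's coordinates form column j of the matrix


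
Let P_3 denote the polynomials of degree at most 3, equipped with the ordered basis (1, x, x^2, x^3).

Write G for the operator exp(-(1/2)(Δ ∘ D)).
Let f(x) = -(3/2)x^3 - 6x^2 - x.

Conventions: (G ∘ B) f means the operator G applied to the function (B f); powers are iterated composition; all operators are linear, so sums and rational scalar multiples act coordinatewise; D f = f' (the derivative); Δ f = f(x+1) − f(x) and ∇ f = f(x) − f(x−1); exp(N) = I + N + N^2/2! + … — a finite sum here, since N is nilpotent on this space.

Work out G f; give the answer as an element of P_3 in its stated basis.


the image equals g(x) = -(3/2)x^3 - 6x^2 + (7/2)x + 33/4

order-1 term: (9/2)x + 33/4
the series for exp(-(1/2)(Δ ∘ D)) f terminates at order 1
exp(-(1/2)(Δ ∘ D)) f = -(3/2)x^3 - 6x^2 + (7/2)x + 33/4


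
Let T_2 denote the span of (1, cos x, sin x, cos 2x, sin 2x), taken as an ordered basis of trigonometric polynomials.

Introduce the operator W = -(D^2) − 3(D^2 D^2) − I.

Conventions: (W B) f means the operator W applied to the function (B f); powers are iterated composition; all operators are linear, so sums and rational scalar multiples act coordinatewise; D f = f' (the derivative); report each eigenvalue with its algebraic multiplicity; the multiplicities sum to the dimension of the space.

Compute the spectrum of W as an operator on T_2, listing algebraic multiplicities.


λ = -45 (multiplicity 2), λ = -3 (multiplicity 2), λ = -1 (multiplicity 1)

image of 1: -1
image of cos x: -3cos x
image of sin x: -3sin x
image of cos 2x: -45cos 2x
image of sin 2x: -45sin 2x
the matrix is diagonal; its diagonal is (-1, -3, -3, -45, -45)
for a triangular matrix the eigenvalues are the diagonal entries, with algebraic multiplicity their repetition count


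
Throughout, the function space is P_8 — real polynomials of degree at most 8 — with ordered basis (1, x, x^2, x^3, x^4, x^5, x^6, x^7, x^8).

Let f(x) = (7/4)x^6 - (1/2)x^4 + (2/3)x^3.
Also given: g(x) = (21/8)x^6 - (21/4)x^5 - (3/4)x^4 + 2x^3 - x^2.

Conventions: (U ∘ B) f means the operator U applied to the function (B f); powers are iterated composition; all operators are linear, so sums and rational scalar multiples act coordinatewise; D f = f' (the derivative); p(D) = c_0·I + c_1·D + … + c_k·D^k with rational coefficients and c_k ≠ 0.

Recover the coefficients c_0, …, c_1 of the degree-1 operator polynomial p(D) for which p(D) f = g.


D^0 f = (7/4)x^6 - (1/2)x^4 + (2/3)x^3
D^1 f = (21/2)x^5 - 2x^3 + 2x^2
matching coefficients of g against c_0 f + c_1 Df + … from the top degree down determines the c_i
solution: c_0 = 3/2, c_1 = -1/2

p(D) = (3/2)·I − (1/2)·D, i.e. c_0 = 3/2, c_1 = -1/2


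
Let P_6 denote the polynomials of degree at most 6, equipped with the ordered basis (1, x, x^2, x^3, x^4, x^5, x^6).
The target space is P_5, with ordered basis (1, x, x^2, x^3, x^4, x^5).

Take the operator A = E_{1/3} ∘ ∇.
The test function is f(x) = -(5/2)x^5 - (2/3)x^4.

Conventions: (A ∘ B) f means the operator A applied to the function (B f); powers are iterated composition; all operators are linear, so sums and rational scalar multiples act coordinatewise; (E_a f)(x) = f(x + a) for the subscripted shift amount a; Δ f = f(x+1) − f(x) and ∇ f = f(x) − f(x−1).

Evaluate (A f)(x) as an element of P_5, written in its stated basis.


∇ f = -(25/2)x^4 + (67/3)x^3 - 21x^2 + (59/6)x - 11/6
E_{1/3} ∇ f = -(25/2)x^4 + (17/3)x^3 - 7x^2 + (77/54)x - 35/162

the image equals g(x) = -(25/2)x^4 + (17/3)x^3 - 7x^2 + (77/54)x - 35/162


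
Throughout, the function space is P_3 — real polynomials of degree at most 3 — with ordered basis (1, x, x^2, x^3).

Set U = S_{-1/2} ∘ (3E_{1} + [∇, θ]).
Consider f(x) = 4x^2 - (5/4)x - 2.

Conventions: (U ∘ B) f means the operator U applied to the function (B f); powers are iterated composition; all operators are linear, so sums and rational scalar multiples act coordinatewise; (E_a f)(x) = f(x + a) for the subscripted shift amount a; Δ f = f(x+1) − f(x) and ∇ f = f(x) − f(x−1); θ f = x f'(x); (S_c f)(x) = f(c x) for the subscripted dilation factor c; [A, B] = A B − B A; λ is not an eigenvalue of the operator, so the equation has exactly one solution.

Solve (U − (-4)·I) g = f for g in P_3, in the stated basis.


the result is g(x) = (16/19)x^2 + (161/190)x - 592/665

write g with unknown coordinates in the stated basis and equate coefficients in (U − (-4)·I) g = f
solving from the highest basis element down gives g = (16/19)x^2 + (161/190)x - 592/665
check: U g = (12/19)x^2 - (1763/380)x + 1038/665
so U g − (-4)·g = 4x^2 - (5/4)x - 2 = f ✓


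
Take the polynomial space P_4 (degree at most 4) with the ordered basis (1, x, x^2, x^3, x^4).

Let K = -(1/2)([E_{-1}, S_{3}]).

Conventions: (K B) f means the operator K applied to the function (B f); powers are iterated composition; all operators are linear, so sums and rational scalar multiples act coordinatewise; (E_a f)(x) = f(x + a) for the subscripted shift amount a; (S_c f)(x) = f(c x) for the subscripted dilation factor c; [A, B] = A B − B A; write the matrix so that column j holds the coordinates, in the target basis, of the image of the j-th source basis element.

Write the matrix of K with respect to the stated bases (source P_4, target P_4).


the matrix is [[0, 1, -4, 13, -40]; [0, 0, 6, -36, 156]; [0, 0, 0, 27, -216]; [0, 0, 0, 0, 108]; [0, 0, 0, 0, 0]] (rows listed top to bottom)

image of 1: 0
image of x: 1
image of x^2: 6x - 4
image of x^3: 27x^2 - 36x + 13
image of x^4: 108x^3 - 216x^2 + 156x - 40
each image's coordinates form column j of the matrix


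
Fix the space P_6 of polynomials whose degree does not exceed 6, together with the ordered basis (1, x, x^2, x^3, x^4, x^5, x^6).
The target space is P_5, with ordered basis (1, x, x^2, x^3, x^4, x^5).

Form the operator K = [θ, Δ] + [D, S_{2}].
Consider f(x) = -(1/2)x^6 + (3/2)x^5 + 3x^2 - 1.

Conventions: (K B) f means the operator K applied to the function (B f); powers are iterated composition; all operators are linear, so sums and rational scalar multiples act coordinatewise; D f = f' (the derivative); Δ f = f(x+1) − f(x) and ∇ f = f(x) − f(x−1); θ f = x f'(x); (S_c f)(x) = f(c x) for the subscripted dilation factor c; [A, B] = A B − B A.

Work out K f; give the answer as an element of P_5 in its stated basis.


the result is g(x) = -93x^5 + (255/2)x^4 - 15x^2 - 9x - 21/2

Δ f = -3x^5 + 5x^3 + (15/2)x^2 + (21/2)x + 4
θ Δ f = -15x^5 + 15x^3 + 15x^2 + (21/2)x
θ f = -3x^6 + (15/2)x^5 + 6x^2
Δ θ f = -18x^5 - (15/2)x^4 + 15x^3 + 30x^2 + (63/2)x + 21/2
[θ, Δ] f = 3x^5 + (15/2)x^4 - 15x^2 - 21x - 21/2
S_{2} f = -32x^6 + 48x^5 + 12x^2 - 1
D S_{2} f = -192x^5 + 240x^4 + 24x
D f = -3x^5 + (15/2)x^4 + 6x
S_{2} D f = -96x^5 + 120x^4 + 12x
[D, S_{2}] f = -96x^5 + 120x^4 + 12x
([θ, Δ] + [D, S_{2}]) f = -93x^5 + (255/2)x^4 - 15x^2 - 9x - 21/2


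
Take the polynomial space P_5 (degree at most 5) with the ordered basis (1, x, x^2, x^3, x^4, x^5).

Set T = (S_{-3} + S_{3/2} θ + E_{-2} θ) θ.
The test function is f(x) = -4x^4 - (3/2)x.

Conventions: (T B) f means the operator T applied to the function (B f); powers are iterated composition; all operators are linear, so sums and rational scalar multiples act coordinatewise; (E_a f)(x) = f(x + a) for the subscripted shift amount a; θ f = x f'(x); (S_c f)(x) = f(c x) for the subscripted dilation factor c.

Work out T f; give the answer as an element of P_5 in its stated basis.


θ f = -16x^4 - (3/2)x
S_{-3} θ f = -1296x^4 + (9/2)x
θ θ f = -64x^4 - (3/2)x
S_{3/2} θ θ f = -324x^4 - (9/4)x
θ θ f = -64x^4 - (3/2)x
E_{-2} θ θ f = -64x^4 + 512x^3 - 1536x^2 + (4093/2)x - 1021
(S_{-3} + S_{3/2} θ + E_{-2} θ) θ f = -1684x^4 + 512x^3 - 1536x^2 + (8195/4)x - 1021

g(x) = -1684x^4 + 512x^3 - 1536x^2 + (8195/4)x - 1021


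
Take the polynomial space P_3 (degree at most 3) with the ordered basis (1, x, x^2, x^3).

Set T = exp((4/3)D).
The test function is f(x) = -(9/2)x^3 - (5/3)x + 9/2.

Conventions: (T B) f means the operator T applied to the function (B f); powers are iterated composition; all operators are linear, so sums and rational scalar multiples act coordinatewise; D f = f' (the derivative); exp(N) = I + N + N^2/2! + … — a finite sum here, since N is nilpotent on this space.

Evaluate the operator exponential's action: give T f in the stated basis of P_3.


g(x) = -(9/2)x^3 - 18x^2 - (77/3)x - 151/18

order-1 term: -18x^2 - 20/9
order-2 term: -24x
order-3 term: -32/3
the series for exp((4/3)D) f terminates at order 3
exp((4/3)D) f = -(9/2)x^3 - 18x^2 - (77/3)x - 151/18


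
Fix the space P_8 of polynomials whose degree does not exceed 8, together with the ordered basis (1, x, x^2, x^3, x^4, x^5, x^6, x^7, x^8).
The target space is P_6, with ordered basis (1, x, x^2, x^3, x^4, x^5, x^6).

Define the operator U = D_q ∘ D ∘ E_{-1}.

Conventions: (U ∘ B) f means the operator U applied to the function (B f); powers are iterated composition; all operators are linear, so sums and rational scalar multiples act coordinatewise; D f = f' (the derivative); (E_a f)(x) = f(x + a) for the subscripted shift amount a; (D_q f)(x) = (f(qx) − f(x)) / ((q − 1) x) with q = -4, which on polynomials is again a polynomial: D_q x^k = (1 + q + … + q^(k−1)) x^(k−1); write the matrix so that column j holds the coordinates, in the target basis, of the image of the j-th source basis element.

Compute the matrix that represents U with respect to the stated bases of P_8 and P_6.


image of 1: 0
image of x: 0
image of x^2: 2
image of x^3: -9x - 6
image of x^4: 52x^2 + 36x + 12
image of x^5: -255x^3 - 260x^2 - 90x - 20
image of x^6: 1230x^4 + 1530x^3 + 780x^2 + 180x + 30
image of x^7: -5733x^5 - 8610x^4 - 5355x^3 - 1820x^2 - 315x - 42
image of x^8: 26216x^6 + 45864x^5 + 34440x^4 + 14280x^3 + 3640x^2 + 504x + 56
each image's coordinates form column j of the matrix

the matrix is [[0, 0, 2, -6, 12, -20, 30, -42, 56]; [0, 0, 0, -9, 36, -90, 180, -315, 504]; [0, 0, 0, 0, 52, -260, 780, -1820, 3640]; [0, 0, 0, 0, 0, -255, 1530, -5355, 14280]; [0, 0, 0, 0, 0, 0, 1230, -8610, 34440]; [0, 0, 0, 0, 0, 0, 0, -5733, 45864]; [0, 0, 0, 0, 0, 0, 0, 0, 26216]] (rows listed top to bottom)


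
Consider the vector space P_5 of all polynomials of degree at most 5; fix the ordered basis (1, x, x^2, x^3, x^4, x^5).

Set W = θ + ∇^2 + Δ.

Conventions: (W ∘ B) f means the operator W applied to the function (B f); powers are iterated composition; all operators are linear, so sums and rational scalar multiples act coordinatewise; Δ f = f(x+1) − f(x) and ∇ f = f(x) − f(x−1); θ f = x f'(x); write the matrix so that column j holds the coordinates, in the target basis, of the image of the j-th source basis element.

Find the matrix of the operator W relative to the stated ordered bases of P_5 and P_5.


image of 1: 0
image of x: x + 1
image of x^2: 2x^2 + 2x + 3
image of x^3: 3x^3 + 3x^2 + 9x - 5
image of x^4: 4x^4 + 4x^3 + 18x^2 - 20x + 15
image of x^5: 5x^5 + 5x^4 + 30x^3 - 50x^2 + 75x - 29
each image's coordinates form column j of the matrix

the matrix is [[0, 1, 3, -5, 15, -29]; [0, 1, 2, 9, -20, 75]; [0, 0, 2, 3, 18, -50]; [0, 0, 0, 3, 4, 30]; [0, 0, 0, 0, 4, 5]; [0, 0, 0, 0, 0, 5]] (rows listed top to bottom)


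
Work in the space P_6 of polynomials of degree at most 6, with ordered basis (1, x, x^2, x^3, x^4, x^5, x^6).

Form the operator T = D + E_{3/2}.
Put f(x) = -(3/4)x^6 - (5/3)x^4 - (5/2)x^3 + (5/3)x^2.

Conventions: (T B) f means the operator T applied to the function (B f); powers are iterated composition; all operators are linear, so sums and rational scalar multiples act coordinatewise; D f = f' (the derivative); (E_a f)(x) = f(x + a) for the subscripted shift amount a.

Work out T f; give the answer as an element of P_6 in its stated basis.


the result is g(x) = -(3/4)x^6 - (45/4)x^5 - (1295/48)x^4 - (1675/24)x^3 - (18535/192)x^2 - (12521/192)x - 5547/256

D f = -(9/2)x^5 - (20/3)x^3 - (15/2)x^2 + (10/3)x
E_{3/2} f = -(3/4)x^6 - (27/4)x^5 - (1295/48)x^4 - (505/8)x^3 - (17095/192)x^2 - (4387/64)x - 5547/256
(D + E_{3/2}) f = -(3/4)x^6 - (45/4)x^5 - (1295/48)x^4 - (1675/24)x^3 - (18535/192)x^2 - (12521/192)x - 5547/256


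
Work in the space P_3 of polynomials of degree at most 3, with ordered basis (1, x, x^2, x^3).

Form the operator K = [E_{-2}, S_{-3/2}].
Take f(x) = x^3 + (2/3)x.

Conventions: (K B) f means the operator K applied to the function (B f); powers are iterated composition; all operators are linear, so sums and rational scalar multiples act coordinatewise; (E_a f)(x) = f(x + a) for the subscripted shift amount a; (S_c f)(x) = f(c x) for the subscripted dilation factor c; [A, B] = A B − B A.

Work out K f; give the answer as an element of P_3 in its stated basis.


S_{-3/2} f = -(27/8)x^3 - x
E_{-2} S_{-3/2} f = -(27/8)x^3 + (81/4)x^2 - (83/2)x + 29
E_{-2} f = x^3 - 6x^2 + (38/3)x - 28/3
S_{-3/2} E_{-2} f = -(27/8)x^3 - (27/2)x^2 - 19x - 28/3
[E_{-2}, S_{-3/2}] f = (135/4)x^2 - (45/2)x + 115/3

the result is g(x) = (135/4)x^2 - (45/2)x + 115/3


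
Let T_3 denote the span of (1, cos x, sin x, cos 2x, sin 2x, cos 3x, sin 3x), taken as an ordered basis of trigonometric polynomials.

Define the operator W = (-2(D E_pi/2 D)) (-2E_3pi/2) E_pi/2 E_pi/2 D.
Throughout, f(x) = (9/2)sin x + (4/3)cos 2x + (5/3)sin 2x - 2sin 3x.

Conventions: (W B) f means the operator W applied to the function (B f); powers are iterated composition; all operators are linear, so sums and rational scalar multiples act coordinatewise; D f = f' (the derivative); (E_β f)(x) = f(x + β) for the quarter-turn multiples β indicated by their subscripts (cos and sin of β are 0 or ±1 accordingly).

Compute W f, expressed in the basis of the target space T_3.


g(x) = 18cos x - (160/3)cos 2x + (128/3)sin 2x - 216cos 3x

D f = (9/2)cos x + (10/3)cos 2x - (8/3)sin 2x - 6cos 3x
E_pi/2 D f = -(9/2)sin x - (10/3)cos 2x + (8/3)sin 2x - 6sin 3x
E_pi/2 (E_pi/2 D) f = -(9/2)cos x + (10/3)cos 2x - (8/3)sin 2x + 6cos 3x
E_3pi/2 E_pi/2 (E_pi/2 D) f = -(9/2)sin x - (10/3)cos 2x + (8/3)sin 2x - 6sin 3x
(-2E_3pi/2) E_pi/2 (E_pi/2 D) f = 9sin x + (20/3)cos 2x - (16/3)sin 2x + 12sin 3x
D ((-2E_3pi/2) E_pi/2 E_pi/2 D) f = 9cos x - (32/3)cos 2x - (40/3)sin 2x + 36cos 3x
E_pi/2 D ((-2E_3pi/2) E_pi/2 E_pi/2 D) f = -9sin x + (32/3)cos 2x + (40/3)sin 2x + 36sin 3x
D E_pi/2 D ((-2E_3pi/2) E_pi/2 E_pi/2 D) f = -9cos x + (80/3)cos 2x - (64/3)sin 2x + 108cos 3x
(-2(D E_pi/2 D)) ((-2E_3pi/2) E_pi/2 E_pi/2 D) f = 18cos x - (160/3)cos 2x + (128/3)sin 2x - 216cos 3x
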